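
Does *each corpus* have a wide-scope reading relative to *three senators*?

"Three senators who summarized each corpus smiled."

Structurally, *each corpus* is inside the relative clause *who summarized each corpus*.
Relative clauses block scope extraction: QR cannot target a position outside the modified NP.
So the wide-scope reading for *each corpus* is blocked.

No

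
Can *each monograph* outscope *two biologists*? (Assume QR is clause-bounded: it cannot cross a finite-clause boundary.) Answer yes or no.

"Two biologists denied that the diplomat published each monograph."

No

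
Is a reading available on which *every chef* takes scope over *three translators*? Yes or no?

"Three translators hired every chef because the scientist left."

Although there is an adjunct clause, *every chef* is in the main clause, not inside the adjunct.
No island intervenes, so both surface and inverse scope are derivable.
The sentence is scopally ambiguous between *three translators* > *every chef* and *every chef* > *three translators*.

Yes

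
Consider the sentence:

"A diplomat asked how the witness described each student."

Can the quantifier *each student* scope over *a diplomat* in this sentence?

*each student* is embedded in the embedded question *how the witness described each student*.
QR across an interrogative CP boundary is ruled out as a wh-island violation.
So *each student* cannot raise high enough to outscope *a diplomat*; only the surface ordering *a diplomat* > *each student* is available.

No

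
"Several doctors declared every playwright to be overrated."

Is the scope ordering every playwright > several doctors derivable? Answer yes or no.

*every playwright* is an ECM subject; ECM complements are not islands, and the embedded quantifier may take matrix scope.
Ordinary QR to a clause-peripheral position gives the wide-scope LF for the lower DP.

Yes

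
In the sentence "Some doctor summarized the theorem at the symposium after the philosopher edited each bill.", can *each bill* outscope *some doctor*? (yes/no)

Structurally, *each bill* is inside the adjunct clause *after the philosopher edited each bill*.
Adjuncts are opaque for quantifier raising; a quantifier in an adjunct stays inside it.
There is no licit LF on which *each bill* c-commands *some doctor*.

No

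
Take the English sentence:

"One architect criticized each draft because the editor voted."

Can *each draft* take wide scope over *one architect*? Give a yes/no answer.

Yes

The adjunct island is irrelevant here — *each draft* and *one architect* are both in the matrix clause.
Clause-internal QR can adjoin the lower DP above the subject, yielding the inverse reading.
So *each draft* > *one architect* is among the available readings.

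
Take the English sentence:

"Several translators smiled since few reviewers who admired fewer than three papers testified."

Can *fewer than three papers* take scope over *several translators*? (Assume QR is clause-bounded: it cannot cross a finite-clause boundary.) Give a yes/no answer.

No

*fewer than three papers* occurs within the relative clause *who admired fewer than three papers*, which is itself inside the adjunct *since few reviewers who admired fewer than three papers testified*.
The quantifier would have to escape first the RC and then the adjunct — two independent island violations.
Hence only narrow scope for *fewer than three papers* (under *several translators*) survives.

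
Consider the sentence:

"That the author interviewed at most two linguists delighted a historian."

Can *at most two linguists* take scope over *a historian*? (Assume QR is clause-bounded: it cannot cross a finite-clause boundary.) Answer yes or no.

No

*at most two linguists* occurs within the sentential subject *that the author interviewed at most two linguists*.
The subject-island constraint blocks QR out of a clausal subject.
There is no licit LF on which *at most two linguists* c-commands *a historian*.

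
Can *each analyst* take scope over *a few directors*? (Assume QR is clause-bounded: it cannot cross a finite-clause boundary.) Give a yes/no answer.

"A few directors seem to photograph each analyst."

*each analyst* is the object of the infinitival complement of a raising predicate; raising infinitives are transparent for QR, so the two DPs are in effect clausemates.
With no island boundary between them, the object can take inverse scope over the subject via ordinary QR within the clause.
So *each analyst* > *a few directors* is among the available readings.

Yes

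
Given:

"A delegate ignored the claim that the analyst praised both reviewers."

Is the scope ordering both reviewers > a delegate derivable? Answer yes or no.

No

The DP *both reviewers* is contained in the complex NP *the claim that the analyst praised both reviewers*.
The complex NP is opaque for QR — the quantifier is frozen inside the noun's complement.
So the wide-scope reading for *both reviewers* is blocked.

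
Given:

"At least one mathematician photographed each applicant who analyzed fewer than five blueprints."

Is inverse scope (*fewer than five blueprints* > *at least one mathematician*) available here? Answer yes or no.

No

*fewer than five blueprints* occurs within the relative clause *who analyzed fewer than five blueprints* modifying *each applicant*.
QR out of a relative clause is ruled out by the relative-clause island constraint.
*fewer than five blueprints* is confined to the island and cannot take scope over *at least one mathematician*.
(Only the surface reading survives: one fixed mathematician with respect to all the relevant blueprints.)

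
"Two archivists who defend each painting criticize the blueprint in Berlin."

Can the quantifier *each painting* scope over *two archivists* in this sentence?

No

*each painting* occurs within the relative clause *who defend each painting*.
Quantifiers inside a relative clause are trapped there; the RC boundary blocks QR.
There is no licit LF on which *each painting* c-commands *two archivists*.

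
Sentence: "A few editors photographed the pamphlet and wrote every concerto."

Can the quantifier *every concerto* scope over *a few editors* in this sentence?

No

*every concerto* is embedded in one conjunct of the coordinate structure (*wrote every concerto*).
QR out of a conjunct would have to apply non-ATB, which the CSC forbids.
*every concerto* > *a few editors* would require crossing that boundary, which is illicit.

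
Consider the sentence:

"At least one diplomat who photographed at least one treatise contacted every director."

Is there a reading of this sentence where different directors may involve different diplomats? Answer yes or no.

Yes

The described interpretation is the *every director* > *at least one diplomat* scoping.
*every director* sits in the matrix clause, not in the relative clause on *at least one diplomat*.
Nothing blocks QR of the lower DP to a position above the higher one, so inverse scope is available.
Both orderings are possible: *at least one diplomat* > *every director* and *every director* > *at least one diplomat*.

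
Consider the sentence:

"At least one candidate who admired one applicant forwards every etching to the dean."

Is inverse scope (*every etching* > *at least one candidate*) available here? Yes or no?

Yes

The relative clause *who admired one applicant* modifies *at least one candidate*, but *every etching* is not inside that relative clause — it is an argument of the matrix verb.
Since no island is crossed, the inverse ordering is licensed alongside surface scope.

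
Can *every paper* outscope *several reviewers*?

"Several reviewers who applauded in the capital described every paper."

*every paper* is a matrix argument; only *several reviewers* is modified by the relative clause *who applauded in the capital*, so the RC island is irrelevant to the target quantifier.
With no island boundary between them, the object can take inverse scope over the subject via ordinary QR within the clause.

Yes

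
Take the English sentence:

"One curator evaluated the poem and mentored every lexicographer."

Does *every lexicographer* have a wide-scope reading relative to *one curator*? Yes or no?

No

Structurally, *every lexicographer* is inside one conjunct of the coordinate structure (*mentored every lexicographer*).
QR out of a conjunct would have to apply non-ATB, which the CSC forbids.
So *every lexicographer* cannot raise high enough to outscope *one curator*; only the surface ordering *one curator* > *every lexicographer* is available.
(Only the surface reading survives: one fixed curator with respect to all the relevant lexicographers.)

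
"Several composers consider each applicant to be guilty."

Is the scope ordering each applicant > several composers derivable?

Yes

This is an ECM construction: *each applicant* is the infinitival subject, Case-marked by the matrix verb, and the infinitive is transparent for QR.
QR within a single clause is free, so the lower quantifier may take scope over the higher one.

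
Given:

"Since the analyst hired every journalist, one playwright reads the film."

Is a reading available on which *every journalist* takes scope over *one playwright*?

No

*every journalist* is embedded in the adjunct clause *since the analyst hired every journalist*.
The adjunct-island constraint bars QR out of an adverbial clause.
So *every journalist* cannot raise to a position above *one playwright*.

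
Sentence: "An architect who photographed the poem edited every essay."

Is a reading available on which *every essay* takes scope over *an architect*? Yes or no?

Yes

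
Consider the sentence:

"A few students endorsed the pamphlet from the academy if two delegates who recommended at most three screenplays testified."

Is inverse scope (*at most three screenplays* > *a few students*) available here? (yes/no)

*at most three screenplays* is embedded in the relative clause *who recommended at most three screenplays*, which is itself inside the adjunct *if two delegates who recommended at most three screenplays testified*.
Two island boundaries intervene — the relative clause and the adjunct. Either alone would block QR.
So *at most three screenplays* cannot raise to a position above *a few students*.

No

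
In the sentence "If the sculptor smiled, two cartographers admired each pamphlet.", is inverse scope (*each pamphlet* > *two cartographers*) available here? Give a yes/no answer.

Yes

Although there is an adjunct clause, *each pamphlet* is in the main clause, not inside the adjunct.
Since no island is crossed, the inverse ordering is licensed alongside surface scope.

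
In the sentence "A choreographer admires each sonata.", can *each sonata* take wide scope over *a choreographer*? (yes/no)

Yes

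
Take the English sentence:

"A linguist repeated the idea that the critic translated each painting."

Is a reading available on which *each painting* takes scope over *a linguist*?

*each painting* sits inside the complex NP *the idea that the critic translated each painting*.
Noun-complement clauses are scope islands (the Complex NP Constraint): a quantifier inside one cannot scope into the matrix.
So *each painting* cannot raise to a position above *a linguist*.

No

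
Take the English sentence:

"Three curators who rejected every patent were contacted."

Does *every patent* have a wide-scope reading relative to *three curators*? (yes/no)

No

*every patent* is embedded in the relative clause *who rejected every patent*.
The relative clause forms an island for QR, so the quantifier is confined to the head noun's restrictor.
So *every patent* cannot raise high enough to outscope *three curators*; only the surface ordering *three curators* > *every patent* is available.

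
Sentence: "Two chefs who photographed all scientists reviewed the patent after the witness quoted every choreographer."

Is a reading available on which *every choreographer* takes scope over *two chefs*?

No

The target quantifier *every choreographer* is part of the adjunct clause *after the witness quoted every choreographer*.
Adjuncts are opaque for quantifier raising; a quantifier in an adjunct stays inside it.
So *every choreographer* cannot raise to a position above *two chefs*.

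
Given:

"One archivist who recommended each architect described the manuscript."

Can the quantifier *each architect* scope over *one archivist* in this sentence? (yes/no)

No

*each architect* is embedded in the relative clause *who recommended each architect*.
Relative clauses block scope extraction: QR cannot target a position outside the modified NP.
The inverse ordering *each architect* > *one archivist* is therefore underivable.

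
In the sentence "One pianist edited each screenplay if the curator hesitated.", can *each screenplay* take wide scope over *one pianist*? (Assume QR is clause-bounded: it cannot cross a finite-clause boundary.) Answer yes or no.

Yes

The adjunct island is irrelevant here — *each screenplay* and *one pianist* are both in the matrix clause.
With no island boundary between them, the object can take inverse scope over the subject via ordinary QR within the clause.
The sentence is scopally ambiguous between *one pianist* > *each screenplay* and *each screenplay* > *one pianist*.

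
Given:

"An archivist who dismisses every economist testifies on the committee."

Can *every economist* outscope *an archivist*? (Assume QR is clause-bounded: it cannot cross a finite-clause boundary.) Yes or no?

No

*every economist* occurs within the relative clause *who dismisses every economist*.
A relative clause is a scope island — quantifier raising cannot cross its boundary.
*every economist* > *an archivist* would require crossing that boundary, which is illicit.
(Only the surface reading survives: one fixed archivist with respect to all the relevant economists.)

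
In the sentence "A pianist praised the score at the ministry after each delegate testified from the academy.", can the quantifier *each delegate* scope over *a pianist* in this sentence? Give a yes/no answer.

*each delegate* occurs within the adjunct clause *after each delegate testified from the academy*.
Adverbial clauses are not L-marked, so they are barriers for QR — the quantifier cannot escape the adjunct.
There is no licit LF on which *each delegate* c-commands *a pianist*.

No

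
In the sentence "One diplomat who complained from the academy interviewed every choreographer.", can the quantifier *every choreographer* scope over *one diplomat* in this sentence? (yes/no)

Yes

The RC *who complained from the academy* is an island, but *every choreographer* is not inside it — it is the matrix object, a clausemate of *one diplomat*.
Ordinary QR to a clause-peripheral position gives the wide-scope LF for the lower DP.
So *every choreographer* > *one diplomat* is among the available readings.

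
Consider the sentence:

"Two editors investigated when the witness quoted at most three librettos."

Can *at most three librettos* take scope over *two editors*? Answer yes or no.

Structurally, *at most three librettos* is inside the embedded question *when the witness quoted at most three librettos*.
QR across an interrogative CP boundary is ruled out as a wh-island violation.
*at most three librettos* is confined to the island and cannot take scope over *two editors*.

No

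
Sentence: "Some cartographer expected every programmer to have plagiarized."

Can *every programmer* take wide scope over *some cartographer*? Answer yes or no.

*every programmer* is an ECM subject; ECM complements are not islands, and the embedded quantifier may take matrix scope.
With no island boundary between them, the object can take inverse scope over the subject via ordinary QR within the clause.

Yes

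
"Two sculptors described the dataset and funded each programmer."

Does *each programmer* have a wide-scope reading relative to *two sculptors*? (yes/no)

No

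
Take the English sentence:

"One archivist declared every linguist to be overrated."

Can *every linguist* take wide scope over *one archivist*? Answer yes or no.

Yes

*every linguist* is an ECM subject; ECM complements are not islands, and the embedded quantifier may take matrix scope.
Ordinary QR to a clause-peripheral position gives the wide-scope LF for the lower DP.
The sentence is scopally ambiguous between *one archivist* > *every linguist* and *every linguist* > *one archivist*.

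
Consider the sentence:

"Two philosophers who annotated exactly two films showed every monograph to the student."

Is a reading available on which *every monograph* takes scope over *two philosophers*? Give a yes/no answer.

Yes

*every monograph* sits in the matrix clause, not in the relative clause on *two philosophers*.
With no island boundary between them, the object can take inverse scope over the subject via ordinary QR within the clause.
The sentence is scopally ambiguous between *two philosophers* > *every monograph* and *every monograph* > *two philosophers*.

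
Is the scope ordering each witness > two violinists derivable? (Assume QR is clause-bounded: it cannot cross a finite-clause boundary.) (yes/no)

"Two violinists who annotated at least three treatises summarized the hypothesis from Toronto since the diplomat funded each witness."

*each witness* occurs within the adjunct clause *since the diplomat funded each witness*.
Adjuncts are opaque for quantifier raising; a quantifier in an adjunct stays inside it.
So *each witness* cannot raise high enough to outscope *two violinists*; only the surface ordering *two violinists* > *each witness* is available.

No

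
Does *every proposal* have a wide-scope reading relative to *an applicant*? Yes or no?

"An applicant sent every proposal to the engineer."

*an applicant* and *every proposal* are co-arguments of the matrix verb, with nothing but a clause-internal boundary between them.
Nothing blocks QR of the lower DP to a position above the higher one, so inverse scope is available.

Yes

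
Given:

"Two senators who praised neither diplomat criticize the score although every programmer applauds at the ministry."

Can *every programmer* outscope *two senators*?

The DP *every programmer* is contained in the adjunct clause *although every programmer applauds at the ministry*.
The adjunct-island constraint bars QR out of an adverbial clause.
There is no licit LF on which *every programmer* c-commands *two senators*.

No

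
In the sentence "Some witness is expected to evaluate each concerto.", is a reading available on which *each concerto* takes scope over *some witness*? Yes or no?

*each concerto* is the object of the infinitival complement of a raising predicate; raising infinitives are transparent for QR, so the two DPs are in effect clausemates.
No island intervenes, so both surface and inverse scope are derivable.

Yes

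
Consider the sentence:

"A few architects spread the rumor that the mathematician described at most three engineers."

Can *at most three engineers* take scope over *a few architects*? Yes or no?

Structurally, *at most three engineers* is inside the complex NP *the rumor that the mathematician described at most three engineers*.
Since the clause is the complement of a nominal head, the CNPC blocks scope extraction.
The inverse ordering *at most three engineers* > *a few architects* is therefore underivable.

No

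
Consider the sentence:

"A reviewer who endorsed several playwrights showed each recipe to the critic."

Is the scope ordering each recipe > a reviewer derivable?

Yes

The relative clause *who endorsed several playwrights* modifies *a reviewer*, but *each recipe* is not inside that relative clause — it is an argument of the matrix verb.
QR within a single clause is free, so the lower quantifier may take scope over the higher one.
So *each recipe* > *a reviewer* is among the available readings.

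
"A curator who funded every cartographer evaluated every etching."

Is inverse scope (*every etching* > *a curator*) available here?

Yes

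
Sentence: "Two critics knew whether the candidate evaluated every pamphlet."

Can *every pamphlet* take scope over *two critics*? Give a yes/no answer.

No

The DP *every pamphlet* is contained in the embedded question *whether the candidate evaluated every pamphlet*.
An indirect question is a wh-island; the filled [Spec,CP] blocks QR across the CP edge.
So *every pamphlet* cannot raise to a position above *two critics*.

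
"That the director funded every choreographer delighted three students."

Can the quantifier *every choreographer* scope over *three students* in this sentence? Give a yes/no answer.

No

Structurally, *every choreographer* is inside the sentential subject *that the director funded every choreographer*.
The Sentential Subject Constraint rules out raising the quantifier out of the that-clause subject.
There is no licit LF on which *every choreographer* c-commands *three students*.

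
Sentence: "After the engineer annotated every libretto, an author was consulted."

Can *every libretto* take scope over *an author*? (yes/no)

No

*every libretto* sits inside the adjunct clause *after the engineer annotated every libretto*.
Scope out of an adjunct clause is unavailable: QR respects the adjunct-island constraint.
*every libretto* > *an author* would require crossing that boundary, which is illicit.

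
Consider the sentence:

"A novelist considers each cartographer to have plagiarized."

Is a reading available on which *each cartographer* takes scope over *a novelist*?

This is an ECM construction: *each cartographer* is the infinitival subject, Case-marked by the matrix verb, and the infinitive is transparent for QR.
Ordinary QR to a clause-peripheral position gives the wide-scope LF for the lower DP.
Both orderings are possible: *a novelist* > *each cartographer* and *each cartographer* > *a novelist*.

Yes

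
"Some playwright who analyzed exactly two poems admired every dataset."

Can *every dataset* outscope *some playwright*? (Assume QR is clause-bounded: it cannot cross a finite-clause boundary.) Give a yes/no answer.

*every dataset* sits in the matrix clause, not in the relative clause on *some playwright*.
No island intervenes, so both surface and inverse scope are derivable.

Yes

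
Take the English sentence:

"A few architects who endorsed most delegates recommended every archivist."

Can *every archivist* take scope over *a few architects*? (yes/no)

Yes

*every archivist* sits in the matrix clause, not in the relative clause on *a few architects*.
With no island boundary between them, the object can take inverse scope over the subject via ordinary QR within the clause.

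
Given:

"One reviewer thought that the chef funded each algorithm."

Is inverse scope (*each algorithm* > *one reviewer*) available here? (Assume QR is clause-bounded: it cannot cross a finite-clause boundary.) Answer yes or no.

No

The DP *each algorithm* is contained in the finite complement clause *that the chef funded each algorithm*.
Finite CP is the ceiling for QR here, by assumption.
*each algorithm* is confined to the island and cannot take scope over *one reviewer*.
(Only the surface reading survives: one fixed reviewer with respect to all the relevant algorithms.)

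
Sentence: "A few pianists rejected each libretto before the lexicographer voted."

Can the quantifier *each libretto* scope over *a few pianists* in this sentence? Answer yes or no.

Yes

Although there is an adjunct clause, *each libretto* is in the main clause, not inside the adjunct.
With no island boundary between them, the object can take inverse scope over the subject via ordinary QR within the clause.
The sentence is scopally ambiguous between *a few pianists* > *each libretto* and *each libretto* > *a few pianists*.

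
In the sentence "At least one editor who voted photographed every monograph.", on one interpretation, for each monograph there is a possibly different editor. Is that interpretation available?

Yes

This is the *every monograph* > *at least one editor* reading.
Although the sentence contains a relative clause (*who voted*), *every monograph* is outside it, in the matrix VP.
QR within a single clause is free, so the lower quantifier may take scope over the higher one.
The sentence is scopally ambiguous between *at least one editor* > *every monograph* and *every monograph* > *at least one editor*.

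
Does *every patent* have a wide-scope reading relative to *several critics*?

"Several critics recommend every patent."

*every patent* and *several critics* are in the same minimal clause.
Ordinary QR to a clause-peripheral position gives the wide-scope LF for the lower DP.

Yes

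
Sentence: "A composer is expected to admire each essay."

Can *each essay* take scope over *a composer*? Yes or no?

Yes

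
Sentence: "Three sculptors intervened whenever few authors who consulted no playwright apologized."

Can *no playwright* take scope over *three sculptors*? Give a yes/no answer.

No

*no playwright* sits inside the relative clause *who consulted no playwright*, which is itself inside the adjunct *whenever few authors who consulted no playwright apologized*.
The quantifier would have to escape first the RC and then the adjunct — two independent island violations.
There is no licit LF on which *no playwright* c-commands *three sculptors*.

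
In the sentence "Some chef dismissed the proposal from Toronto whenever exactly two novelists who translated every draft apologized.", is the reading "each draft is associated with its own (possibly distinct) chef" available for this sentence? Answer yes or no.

No

The paraphrase describes the scope ordering *every draft* > *some chef*.
Structurally, *every draft* is inside the relative clause *who translated every draft*, which is itself inside the adjunct *whenever exactly two novelists who translated every draft apologized*.
Nested islands: the RC island is itself inside an adjunct island, so wide scope is doubly excluded.
So *every draft* cannot raise high enough to outscope *some chef*; only the surface ordering *some chef* > *every draft* is available.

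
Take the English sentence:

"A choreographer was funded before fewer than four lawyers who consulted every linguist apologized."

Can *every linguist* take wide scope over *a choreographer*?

No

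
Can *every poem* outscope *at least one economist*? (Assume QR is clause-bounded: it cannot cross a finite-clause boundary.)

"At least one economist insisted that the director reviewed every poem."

*every poem* is embedded in the finite complement clause *that the director reviewed every poem*.
Given the clause-boundedness assumption, QR cannot cross the finite CP into the matrix.
There is no licit LF on which *every poem* c-commands *at least one economist*.
(Only the surface reading survives: one fixed economist with respect to all the relevant poems.)

No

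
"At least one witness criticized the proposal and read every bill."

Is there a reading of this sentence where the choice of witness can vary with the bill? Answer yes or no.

No

That reading corresponds to *every bill* > *at least one witness*.
*every bill* occurs within one conjunct of the coordinate structure (*read every bill*).
The Coordinate Structure Constraint blocks movement (including QR) out of a single conjunct.
So *every bill* cannot raise to a position above *at least one witness*.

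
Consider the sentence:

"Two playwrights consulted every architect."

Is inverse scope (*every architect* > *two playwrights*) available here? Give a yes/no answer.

*every architect* and *two playwrights* are in the same minimal clause.
With no island boundary between them, the object can take inverse scope over the subject via ordinary QR within the clause.
Both orderings are possible: *two playwrights* > *every architect* and *every architect* > *two playwrights*.

Yes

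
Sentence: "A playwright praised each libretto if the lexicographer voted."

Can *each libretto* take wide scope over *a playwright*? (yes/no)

The adjunct island is irrelevant here — *each libretto* and *a playwright* are both in the matrix clause.
With no island boundary between them, the object can take inverse scope over the subject via ordinary QR within the clause.

Yes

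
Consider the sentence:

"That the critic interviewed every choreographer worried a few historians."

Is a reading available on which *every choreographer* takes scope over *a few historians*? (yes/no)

No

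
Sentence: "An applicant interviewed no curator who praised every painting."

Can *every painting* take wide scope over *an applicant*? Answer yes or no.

No

*every painting* is embedded in the relative clause *who praised every painting* modifying *no curator*.
Relative clauses are scope islands: a quantifier cannot QR out of a relative clause to take scope in the matrix clause.
There is no licit LF on which *every painting* c-commands *an applicant*.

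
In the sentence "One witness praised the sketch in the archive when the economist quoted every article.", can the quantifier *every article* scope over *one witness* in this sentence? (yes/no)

*every article* is embedded in the adjunct clause *when the economist quoted every article*.
The adjunct-island constraint bars QR out of an adverbial clause.
There is no licit LF on which *every article* c-commands *one witness*.
(Only the surface reading survives: one fixed witness with respect to all the relevant articles.)

No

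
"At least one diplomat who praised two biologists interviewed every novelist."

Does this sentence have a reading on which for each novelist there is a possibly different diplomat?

The paraphrase describes the scope ordering *every novelist* > *at least one diplomat*.
Although the sentence contains a relative clause (*who praised two biologists*), *every novelist* is outside it, in the matrix VP.
Ordinary QR to a clause-peripheral position gives the wide-scope LF for the lower DP.

Yes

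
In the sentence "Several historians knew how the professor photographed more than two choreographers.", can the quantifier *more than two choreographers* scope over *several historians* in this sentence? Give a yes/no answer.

*more than two choreographers* sits inside the embedded question *how the professor photographed more than two choreographers*.
An indirect question is a wh-island; the filled [Spec,CP] blocks QR across the CP edge.
So *more than two choreographers* cannot raise high enough to outscope *several historians*; only the surface ordering *several historians* > *more than two choreographers* is available.

No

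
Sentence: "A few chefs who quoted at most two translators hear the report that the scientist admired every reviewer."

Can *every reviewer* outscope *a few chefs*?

No

*every reviewer* is embedded in the complex NP *the report that the scientist admired every reviewer*.
A that-clause complement to a noun is an island; QR cannot cross the NP boundary.
*every reviewer* > *a few chefs* would require crossing that boundary, which is illicit.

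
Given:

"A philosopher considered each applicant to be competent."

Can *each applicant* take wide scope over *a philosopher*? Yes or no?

Yes

ECM infinitives lack a CP barrier, so *each applicant* can QR over the matrix subject *a philosopher*.
QR within a single clause is free, so the lower quantifier may take scope over the higher one.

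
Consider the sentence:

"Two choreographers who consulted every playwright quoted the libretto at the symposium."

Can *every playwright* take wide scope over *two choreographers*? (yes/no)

No

*every playwright* sits inside the relative clause *who consulted every playwright*.
The relative clause forms an island for QR, so the quantifier is confined to the head noun's restrictor.
There is no licit LF on which *every playwright* c-commands *two choreographers*.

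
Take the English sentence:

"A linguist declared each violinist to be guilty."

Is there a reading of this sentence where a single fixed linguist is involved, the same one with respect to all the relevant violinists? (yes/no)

That reading corresponds to *a linguist* > *each violinist*.
Nothing needs to raise for *a linguist* > *each violinist*, so no island constraint is at stake.

Yes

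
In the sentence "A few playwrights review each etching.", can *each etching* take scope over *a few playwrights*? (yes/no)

Yes

*each etching* is the matrix object and *a few playwrights* the matrix subject; the two are clausemates.
Since no island is crossed, the inverse ordering is licensed alongside surface scope.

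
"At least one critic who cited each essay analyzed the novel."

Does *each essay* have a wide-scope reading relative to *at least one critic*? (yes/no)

The target quantifier *each essay* is part of the relative clause *who cited each essay*.
A relative clause is a scope island — quantifier raising cannot cross its boundary.
So *each essay* cannot raise high enough to outscope *at least one critic*; only the surface ordering *at least one critic* > *each essay* is available.
(Only the surface reading survives: one fixed critic with respect to all the relevant essays.)

No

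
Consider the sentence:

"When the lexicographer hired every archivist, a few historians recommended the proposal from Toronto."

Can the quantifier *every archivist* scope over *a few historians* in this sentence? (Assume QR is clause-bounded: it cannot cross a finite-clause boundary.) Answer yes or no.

No

Structurally, *every archivist* is inside the adjunct clause *when the lexicographer hired every archivist*.
Adjuncts are opaque for quantifier raising; a quantifier in an adjunct stays inside it.
So *every archivist* cannot raise to a position above *a few historians*.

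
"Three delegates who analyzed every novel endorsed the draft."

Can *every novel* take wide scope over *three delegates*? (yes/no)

*every novel* occurs within the relative clause *who analyzed every novel*.
Relative clauses block scope extraction: QR cannot target a position outside the modified NP.
*every novel* is confined to the island and cannot take scope over *three delegates*.

No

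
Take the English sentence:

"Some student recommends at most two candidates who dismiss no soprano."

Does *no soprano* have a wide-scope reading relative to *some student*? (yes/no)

The target quantifier *no soprano* is part of the relative clause *who dismiss no soprano* modifying *at most two candidates*.
QR out of a relative clause is ruled out by the relative-clause island constraint.
Hence only narrow scope for *no soprano* (under *some student*) survives.
(Only the surface reading survives: one fixed student with respect to all the relevant sopranos.)

No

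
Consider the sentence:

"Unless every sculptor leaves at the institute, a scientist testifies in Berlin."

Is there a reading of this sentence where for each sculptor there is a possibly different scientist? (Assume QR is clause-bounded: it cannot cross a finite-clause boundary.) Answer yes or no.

No

The described interpretation is the *every sculptor* > *a scientist* scoping.
*every sculptor* sits inside the adjunct clause *unless every sculptor leaves at the institute*.
Adverbial clauses are not L-marked, so they are barriers for QR — the quantifier cannot escape the adjunct.
*every sculptor* > *a scientist* would require crossing that boundary, which is illicit.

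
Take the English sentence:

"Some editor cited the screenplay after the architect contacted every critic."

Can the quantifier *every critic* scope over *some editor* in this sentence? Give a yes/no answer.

No

*every critic* is embedded in the adjunct clause *after the architect contacted every critic*.
Since the clause is an adjunct (not a complement), the Adjunct Condition blocks QR across its edge.
The inverse ordering *every critic* > *some editor* is therefore underivable.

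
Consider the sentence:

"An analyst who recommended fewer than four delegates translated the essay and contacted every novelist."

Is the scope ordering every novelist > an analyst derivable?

The DP *every novelist* is contained in one conjunct of the coordinate structure (*contacted every novelist*).
Coordinate structures are islands for non-across-the-board movement, QR included.
So *every novelist* cannot raise high enough to outscope *an analyst*; only the surface ordering *an analyst* > *every novelist* is available.

No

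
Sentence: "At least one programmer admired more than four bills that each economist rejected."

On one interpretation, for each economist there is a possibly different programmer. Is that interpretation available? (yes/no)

This is the *each economist* > *at least one programmer* reading.
The DP *each economist* is contained in the relative clause *that each economist rejected* modifying *more than four bills*.
QR out of a relative clause is ruled out by the relative-clause island constraint.
The inverse ordering *each economist* > *at least one programmer* is therefore underivable.

No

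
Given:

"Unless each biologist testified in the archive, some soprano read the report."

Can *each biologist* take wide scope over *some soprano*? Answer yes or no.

The DP *each biologist* is contained in the adjunct clause *unless each biologist testified in the archive*.
Scope out of an adjunct clause is unavailable: QR respects the adjunct-island constraint.
The ordering *each biologist* > *some soprano* is therefore underivable.

No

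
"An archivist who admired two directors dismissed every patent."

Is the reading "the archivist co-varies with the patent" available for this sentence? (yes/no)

Yes

The described interpretation is the *every patent* > *an archivist* scoping.
The relative clause *who admired two directors* modifies *an archivist*, but *every patent* is not inside that relative clause — it is an argument of the matrix verb.
QR within a single clause is free, so the lower quantifier may take scope over the higher one.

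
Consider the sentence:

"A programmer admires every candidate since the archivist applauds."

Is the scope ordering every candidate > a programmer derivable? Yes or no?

Yes

Neither queried DP is inside the adjunct, so the adjunct-island constraint does not apply.
Clause-internal QR can adjoin the lower DP above the subject, yielding the inverse reading.
The sentence is scopally ambiguous between *a programmer* > *every candidate* and *every candidate* > *a programmer*.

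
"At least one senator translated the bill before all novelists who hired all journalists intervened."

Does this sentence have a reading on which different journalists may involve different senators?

No

The paraphrase describes the scope ordering *all journalists* > *at least one senator*.
*all journalists* occurs within the relative clause *who hired all journalists*, which is itself inside the adjunct *before all novelists who hired all journalists intervened*.
Nested islands: the RC island is itself inside an adjunct island, so wide scope is doubly excluded.
So *all journalists* cannot raise high enough to outscope *at least one senator*; only the surface ordering *at least one senator* > *all journalists* is available.
(Only the surface reading survives: one fixed senator with respect to all the relevant journalists.)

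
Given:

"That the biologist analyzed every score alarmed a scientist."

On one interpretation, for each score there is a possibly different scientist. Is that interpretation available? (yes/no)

This is the *every score* > *a scientist* reading.
*every score* sits inside the sentential subject *that the biologist analyzed every score*.
The subject-island constraint blocks QR out of a clausal subject.
The ordering *every score* > *a scientist* is therefore underivable.

No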